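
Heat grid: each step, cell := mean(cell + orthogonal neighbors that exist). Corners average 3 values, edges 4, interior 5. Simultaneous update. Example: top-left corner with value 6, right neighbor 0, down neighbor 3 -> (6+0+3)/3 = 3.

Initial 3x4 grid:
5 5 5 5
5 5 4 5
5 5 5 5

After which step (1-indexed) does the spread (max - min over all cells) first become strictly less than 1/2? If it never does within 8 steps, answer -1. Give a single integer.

Step 1: max=5, min=19/4, spread=1/4
  -> spread < 1/2 first at step 1
Step 2: max=5, min=477/100, spread=23/100
Step 3: max=1987/400, min=23189/4800, spread=131/960
Step 4: max=35609/7200, min=209449/43200, spread=841/8640
Step 5: max=7106627/1440000, min=83857949/17280000, spread=56863/691200
Step 6: max=63810457/12960000, min=756065659/155520000, spread=386393/6220800
Step 7: max=25499641187/5184000000, min=302646276869/62208000000, spread=26795339/497664000
Step 8: max=1528113850333/311040000000, min=18178584285871/3732480000000, spread=254051069/5971968000

Answer: 1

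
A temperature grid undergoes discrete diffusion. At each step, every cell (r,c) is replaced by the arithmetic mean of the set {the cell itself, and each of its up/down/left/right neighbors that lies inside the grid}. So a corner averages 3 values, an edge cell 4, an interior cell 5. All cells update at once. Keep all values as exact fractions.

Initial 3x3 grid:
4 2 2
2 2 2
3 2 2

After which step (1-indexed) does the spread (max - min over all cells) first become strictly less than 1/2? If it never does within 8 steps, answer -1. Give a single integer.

Step 1: max=11/4, min=2, spread=3/4
Step 2: max=95/36, min=2, spread=23/36
Step 3: max=1061/432, min=299/144, spread=41/108
  -> spread < 1/2 first at step 3
Step 4: max=62731/25920, min=5161/2400, spread=34961/129600
Step 5: max=3675797/1555200, min=1127899/518400, spread=2921/15552
Step 6: max=218454859/93312000, min=68716453/31104000, spread=24611/186624
Step 7: max=12978911573/5598720000, min=153834433/69120000, spread=207329/2239488
Step 8: max=774542280331/335923200000, min=250903114277/111974400000, spread=1746635/26873856

Answer: 3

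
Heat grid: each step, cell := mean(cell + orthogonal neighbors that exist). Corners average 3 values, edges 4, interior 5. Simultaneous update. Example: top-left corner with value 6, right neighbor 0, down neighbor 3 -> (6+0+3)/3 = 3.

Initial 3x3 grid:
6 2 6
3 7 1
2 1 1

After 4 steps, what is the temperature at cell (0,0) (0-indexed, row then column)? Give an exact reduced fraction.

Answer: 494201/129600

Derivation:
Step 1: cell (0,0) = 11/3
Step 2: cell (0,0) = 161/36
Step 3: cell (0,0) = 8203/2160
Step 4: cell (0,0) = 494201/129600
Full grid after step 4:
  494201/129600 3094867/864000 19199/5400
  1444121/432000 1214129/360000 878539/288000
  134717/43200 269513/96000 20507/7200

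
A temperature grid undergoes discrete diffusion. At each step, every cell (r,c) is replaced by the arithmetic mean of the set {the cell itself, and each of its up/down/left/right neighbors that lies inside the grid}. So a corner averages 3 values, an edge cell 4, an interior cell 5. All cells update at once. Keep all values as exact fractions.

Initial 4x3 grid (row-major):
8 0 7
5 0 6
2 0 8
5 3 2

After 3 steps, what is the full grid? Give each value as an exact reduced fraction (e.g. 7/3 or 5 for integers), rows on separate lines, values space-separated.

After step 1:
  13/3 15/4 13/3
  15/4 11/5 21/4
  3 13/5 4
  10/3 5/2 13/3
After step 2:
  71/18 877/240 40/9
  797/240 351/100 947/240
  761/240 143/50 971/240
  53/18 383/120 65/18
After step 3:
  3931/1080 55991/14400 542/135
  25103/7200 20749/6000 28703/7200
  22133/7200 10067/3000 26033/7200
  6701/2160 22693/7200 7811/2160

Answer: 3931/1080 55991/14400 542/135
25103/7200 20749/6000 28703/7200
22133/7200 10067/3000 26033/7200
6701/2160 22693/7200 7811/2160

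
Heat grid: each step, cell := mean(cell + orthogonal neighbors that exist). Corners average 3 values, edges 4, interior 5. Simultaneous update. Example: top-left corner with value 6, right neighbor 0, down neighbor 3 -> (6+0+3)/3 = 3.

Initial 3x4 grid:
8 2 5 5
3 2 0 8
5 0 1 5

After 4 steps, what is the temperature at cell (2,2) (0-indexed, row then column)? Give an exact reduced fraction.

Step 1: cell (2,2) = 3/2
Step 2: cell (2,2) = 341/120
Step 3: cell (2,2) = 2477/900
Step 4: cell (2,2) = 340121/108000
Full grid after step 4:
  28987/8100 744287/216000 30421/8000 10699/2700
  453353/144000 48413/15000 297653/90000 1660319/432000
  191521/64800 297581/108000 340121/108000 221551/64800

Answer: 340121/108000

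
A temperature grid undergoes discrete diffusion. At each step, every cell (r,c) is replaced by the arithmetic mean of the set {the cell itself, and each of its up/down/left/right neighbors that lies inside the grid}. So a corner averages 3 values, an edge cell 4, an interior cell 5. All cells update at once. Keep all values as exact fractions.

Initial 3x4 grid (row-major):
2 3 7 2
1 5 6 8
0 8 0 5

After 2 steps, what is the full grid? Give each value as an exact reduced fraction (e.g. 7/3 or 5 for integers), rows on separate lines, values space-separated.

Answer: 11/4 307/80 1177/240 185/36
29/10 193/50 243/50 409/80
11/4 39/10 263/60 43/9

Derivation:
After step 1:
  2 17/4 9/2 17/3
  2 23/5 26/5 21/4
  3 13/4 19/4 13/3
After step 2:
  11/4 307/80 1177/240 185/36
  29/10 193/50 243/50 409/80
  11/4 39/10 263/60 43/9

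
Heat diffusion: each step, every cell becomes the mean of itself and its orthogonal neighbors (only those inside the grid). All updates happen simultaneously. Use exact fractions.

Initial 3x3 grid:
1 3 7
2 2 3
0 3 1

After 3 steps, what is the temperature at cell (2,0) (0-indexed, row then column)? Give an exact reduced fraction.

Answer: 3871/2160

Derivation:
Step 1: cell (2,0) = 5/3
Step 2: cell (2,0) = 53/36
Step 3: cell (2,0) = 3871/2160
Full grid after step 3:
  851/360 40297/14400 3523/1080
  28397/14400 14939/6000 41297/14400
  3871/2160 4937/2400 5411/2160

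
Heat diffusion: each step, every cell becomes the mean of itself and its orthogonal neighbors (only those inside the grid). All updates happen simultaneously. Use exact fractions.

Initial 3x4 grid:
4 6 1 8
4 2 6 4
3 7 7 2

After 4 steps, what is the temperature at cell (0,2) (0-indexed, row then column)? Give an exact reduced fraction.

Answer: 9569/2160

Derivation:
Step 1: cell (0,2) = 21/4
Step 2: cell (0,2) = 101/24
Step 3: cell (0,2) = 3341/720
Step 4: cell (0,2) = 9569/2160
Full grid after step 4:
  107551/25920 949/216 9569/2160 15043/3240
  150623/34560 62611/14400 1345/288 39769/8640
  113221/25920 7979/1728 39911/8640 61957/12960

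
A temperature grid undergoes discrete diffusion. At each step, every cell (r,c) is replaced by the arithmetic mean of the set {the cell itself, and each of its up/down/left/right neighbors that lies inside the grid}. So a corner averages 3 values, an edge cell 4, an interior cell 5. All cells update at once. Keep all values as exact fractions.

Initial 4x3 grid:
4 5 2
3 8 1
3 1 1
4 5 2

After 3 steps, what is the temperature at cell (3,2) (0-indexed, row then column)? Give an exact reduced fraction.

Step 1: cell (3,2) = 8/3
Step 2: cell (3,2) = 83/36
Step 3: cell (3,2) = 5941/2160
Full grid after step 3:
  713/180 55919/14400 887/270
  9439/2400 20191/6000 22717/7200
  2703/800 9833/3000 18727/7200
  2467/720 10541/3600 5941/2160

Answer: 5941/2160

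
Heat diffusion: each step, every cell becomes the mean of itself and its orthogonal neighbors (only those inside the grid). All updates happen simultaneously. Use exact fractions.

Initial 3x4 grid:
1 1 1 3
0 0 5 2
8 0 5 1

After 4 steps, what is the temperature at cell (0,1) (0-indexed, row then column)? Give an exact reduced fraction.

Answer: 377161/216000

Derivation:
Step 1: cell (0,1) = 3/4
Step 2: cell (0,1) = 307/240
Step 3: cell (0,1) = 11653/7200
Step 4: cell (0,1) = 377161/216000
Full grid after step 4:
  212981/129600 377161/216000 49489/24000 32639/14400
  1634879/864000 743611/360000 820061/360000 2118289/864000
  289931/129600 126259/54000 34111/13500 335801/129600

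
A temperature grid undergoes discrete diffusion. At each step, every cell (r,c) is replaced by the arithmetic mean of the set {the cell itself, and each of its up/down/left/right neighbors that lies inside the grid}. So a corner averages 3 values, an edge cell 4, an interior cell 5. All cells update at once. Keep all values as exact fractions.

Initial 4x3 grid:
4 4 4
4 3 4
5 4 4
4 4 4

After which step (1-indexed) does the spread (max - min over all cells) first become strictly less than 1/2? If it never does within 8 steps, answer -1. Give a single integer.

Step 1: max=13/3, min=15/4, spread=7/12
Step 2: max=151/36, min=23/6, spread=13/36
  -> spread < 1/2 first at step 2
Step 3: max=1789/432, min=1393/360, spread=587/2160
Step 4: max=265763/64800, min=167377/43200, spread=5879/25920
Step 5: max=1978649/486000, min=10098293/2592000, spread=272701/1555200
Step 6: max=472617349/116640000, min=607982107/155520000, spread=2660923/18662400
Step 7: max=28245724991/6998400000, min=36605721713/9331200000, spread=126629393/1119744000
Step 8: max=1689979212769/419904000000, min=2201982750067/559872000000, spread=1231748807/13436928000

Answer: 2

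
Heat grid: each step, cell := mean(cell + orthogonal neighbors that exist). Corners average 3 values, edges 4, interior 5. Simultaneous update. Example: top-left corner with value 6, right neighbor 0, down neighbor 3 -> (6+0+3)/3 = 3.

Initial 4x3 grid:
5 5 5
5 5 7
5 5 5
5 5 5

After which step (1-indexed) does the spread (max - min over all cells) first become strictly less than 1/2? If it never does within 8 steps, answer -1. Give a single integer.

Step 1: max=17/3, min=5, spread=2/3
Step 2: max=331/60, min=5, spread=31/60
Step 3: max=2911/540, min=5, spread=211/540
  -> spread < 1/2 first at step 3
Step 4: max=286897/54000, min=4547/900, spread=14077/54000
Step 5: max=2570407/486000, min=273683/54000, spread=5363/24300
Step 6: max=76640809/14580000, min=152869/30000, spread=93859/583200
Step 7: max=4584274481/874800000, min=248336467/48600000, spread=4568723/34992000
Step 8: max=274220435629/52488000000, min=7471618889/1458000000, spread=8387449/83980800

Answer: 3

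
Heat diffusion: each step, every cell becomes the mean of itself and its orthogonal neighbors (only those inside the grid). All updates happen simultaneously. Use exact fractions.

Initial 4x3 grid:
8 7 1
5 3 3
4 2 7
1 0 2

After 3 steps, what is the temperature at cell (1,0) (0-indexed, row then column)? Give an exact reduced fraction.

Step 1: cell (1,0) = 5
Step 2: cell (1,0) = 14/3
Step 3: cell (1,0) = 15701/3600
Full grid after step 3:
  2147/432 65899/14400 1787/432
  15701/3600 24221/6000 6763/1800
  11561/3600 19051/6000 627/200
  5377/2160 35369/14400 653/240

Answer: 15701/3600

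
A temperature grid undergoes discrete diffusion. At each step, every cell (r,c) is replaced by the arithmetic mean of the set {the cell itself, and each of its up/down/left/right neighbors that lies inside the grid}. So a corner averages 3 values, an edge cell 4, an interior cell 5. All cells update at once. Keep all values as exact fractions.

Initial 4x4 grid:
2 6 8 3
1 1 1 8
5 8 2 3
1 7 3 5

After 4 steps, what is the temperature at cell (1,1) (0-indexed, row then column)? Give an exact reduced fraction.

Step 1: cell (1,1) = 17/5
Step 2: cell (1,1) = 37/10
Step 3: cell (1,1) = 7351/2000
Step 4: cell (1,1) = 230177/60000
Full grid after step 4:
  15311/4320 30381/8000 925463/216000 72107/16200
  21337/6000 230177/60000 183977/45000 942413/216000
  207521/54000 88219/22500 740521/180000 887197/216000
  32743/8100 223571/54000 220573/54000 10699/2592

Answer: 230177/60000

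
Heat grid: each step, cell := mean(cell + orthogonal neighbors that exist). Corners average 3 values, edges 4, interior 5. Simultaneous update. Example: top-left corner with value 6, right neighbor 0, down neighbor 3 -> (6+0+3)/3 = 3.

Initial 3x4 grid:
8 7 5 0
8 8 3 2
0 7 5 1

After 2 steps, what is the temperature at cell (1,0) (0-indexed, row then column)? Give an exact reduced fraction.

Step 1: cell (1,0) = 6
Step 2: cell (1,0) = 379/60
Full grid after step 2:
  62/9 1501/240 1061/240 91/36
  379/60 146/25 409/100 111/40
  16/3 103/20 61/15 49/18

Answer: 379/60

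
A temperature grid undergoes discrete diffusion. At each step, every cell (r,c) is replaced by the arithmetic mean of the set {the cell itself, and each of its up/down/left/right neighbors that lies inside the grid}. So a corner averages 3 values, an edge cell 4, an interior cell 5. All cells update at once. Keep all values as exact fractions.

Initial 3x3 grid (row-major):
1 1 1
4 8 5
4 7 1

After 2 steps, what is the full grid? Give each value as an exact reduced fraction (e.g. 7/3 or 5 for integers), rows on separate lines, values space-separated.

Answer: 3 145/48 53/18
65/16 83/20 185/48
19/4 29/6 157/36

Derivation:
After step 1:
  2 11/4 7/3
  17/4 5 15/4
  5 5 13/3
After step 2:
  3 145/48 53/18
  65/16 83/20 185/48
  19/4 29/6 157/36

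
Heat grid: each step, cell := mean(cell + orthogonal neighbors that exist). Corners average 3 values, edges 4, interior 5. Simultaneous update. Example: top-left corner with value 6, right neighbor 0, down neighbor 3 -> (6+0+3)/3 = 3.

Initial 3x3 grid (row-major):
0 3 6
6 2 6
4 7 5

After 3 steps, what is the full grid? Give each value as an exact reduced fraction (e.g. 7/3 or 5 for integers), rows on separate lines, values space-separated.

Answer: 2621/720 17917/4800 1583/360
3461/900 6703/1500 7339/1600
4949/1080 33613/7200 1237/240

Derivation:
After step 1:
  3 11/4 5
  3 24/5 19/4
  17/3 9/2 6
After step 2:
  35/12 311/80 25/6
  247/60 99/25 411/80
  79/18 629/120 61/12
After step 3:
  2621/720 17917/4800 1583/360
  3461/900 6703/1500 7339/1600
  4949/1080 33613/7200 1237/240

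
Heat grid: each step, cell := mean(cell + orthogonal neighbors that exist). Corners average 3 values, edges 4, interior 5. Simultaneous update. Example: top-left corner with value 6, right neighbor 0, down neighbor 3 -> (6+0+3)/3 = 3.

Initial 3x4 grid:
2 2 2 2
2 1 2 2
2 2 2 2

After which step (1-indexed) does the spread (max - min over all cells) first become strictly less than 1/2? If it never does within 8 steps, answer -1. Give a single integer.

Answer: 1

Derivation:
Step 1: max=2, min=7/4, spread=1/4
  -> spread < 1/2 first at step 1
Step 2: max=2, min=177/100, spread=23/100
Step 3: max=787/400, min=8789/4800, spread=131/960
Step 4: max=14009/7200, min=79849/43200, spread=841/8640
Step 5: max=2786627/1440000, min=32017949/17280000, spread=56863/691200
Step 6: max=24930457/12960000, min=289505659/155520000, spread=386393/6220800
Step 7: max=9947641187/5184000000, min=116022276869/62208000000, spread=26795339/497664000
Step 8: max=594993850333/311040000000, min=6981144285871/3732480000000, spread=254051069/5971968000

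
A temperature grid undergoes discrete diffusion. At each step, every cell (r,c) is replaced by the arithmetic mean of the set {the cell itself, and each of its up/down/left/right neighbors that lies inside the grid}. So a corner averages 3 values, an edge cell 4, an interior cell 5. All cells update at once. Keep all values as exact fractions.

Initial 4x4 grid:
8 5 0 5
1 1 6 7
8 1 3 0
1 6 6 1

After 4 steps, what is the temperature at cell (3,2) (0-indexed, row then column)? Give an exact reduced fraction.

Answer: 91237/27000

Derivation:
Step 1: cell (3,2) = 4
Step 2: cell (3,2) = 391/120
Step 3: cell (3,2) = 3103/900
Step 4: cell (3,2) = 91237/27000
Full grid after step 4:
  50033/12960 50857/13500 16961/4500 81403/21600
  809167/216000 667003/180000 215413/60000 86587/24000
  272749/72000 14239/4000 625559/180000 727691/216000
  26837/7200 32923/9000 91237/27000 214649/64800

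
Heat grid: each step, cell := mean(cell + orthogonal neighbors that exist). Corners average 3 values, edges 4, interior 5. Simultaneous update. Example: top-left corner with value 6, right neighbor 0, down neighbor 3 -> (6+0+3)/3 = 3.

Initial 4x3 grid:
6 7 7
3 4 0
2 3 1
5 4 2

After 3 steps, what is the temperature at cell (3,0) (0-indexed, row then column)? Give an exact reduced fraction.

Step 1: cell (3,0) = 11/3
Step 2: cell (3,0) = 125/36
Step 3: cell (3,0) = 3569/1080
Full grid after step 3:
  1243/270 5467/1200 4517/1080
  7253/1800 3721/1000 6253/1800
  1537/450 1553/500 2449/900
  3569/1080 7129/2400 1427/540

Answer: 3569/1080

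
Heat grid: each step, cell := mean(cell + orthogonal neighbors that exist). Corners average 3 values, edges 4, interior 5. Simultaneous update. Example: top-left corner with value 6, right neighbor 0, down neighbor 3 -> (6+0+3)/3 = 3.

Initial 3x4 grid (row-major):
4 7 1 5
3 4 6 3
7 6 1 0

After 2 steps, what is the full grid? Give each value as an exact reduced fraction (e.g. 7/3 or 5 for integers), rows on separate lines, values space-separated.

After step 1:
  14/3 4 19/4 3
  9/2 26/5 3 7/2
  16/3 9/2 13/4 4/3
After step 2:
  79/18 1117/240 59/16 15/4
  197/40 106/25 197/50 65/24
  43/9 1097/240 145/48 97/36

Answer: 79/18 1117/240 59/16 15/4
197/40 106/25 197/50 65/24
43/9 1097/240 145/48 97/36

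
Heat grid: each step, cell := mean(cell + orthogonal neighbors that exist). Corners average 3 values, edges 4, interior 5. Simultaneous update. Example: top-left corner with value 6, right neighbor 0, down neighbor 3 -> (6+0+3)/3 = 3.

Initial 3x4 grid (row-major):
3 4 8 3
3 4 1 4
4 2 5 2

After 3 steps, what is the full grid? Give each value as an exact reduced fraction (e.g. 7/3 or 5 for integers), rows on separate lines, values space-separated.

Answer: 7733/2160 28727/7200 9199/2400 327/80
25697/7200 10183/3000 11453/3000 24937/7200
767/240 8309/2400 22897/7200 7459/2160

Derivation:
After step 1:
  10/3 19/4 4 5
  7/2 14/5 22/5 5/2
  3 15/4 5/2 11/3
After step 2:
  139/36 893/240 363/80 23/6
  379/120 96/25 81/25 467/120
  41/12 241/80 859/240 26/9
After step 3:
  7733/2160 28727/7200 9199/2400 327/80
  25697/7200 10183/3000 11453/3000 24937/7200
  767/240 8309/2400 22897/7200 7459/2160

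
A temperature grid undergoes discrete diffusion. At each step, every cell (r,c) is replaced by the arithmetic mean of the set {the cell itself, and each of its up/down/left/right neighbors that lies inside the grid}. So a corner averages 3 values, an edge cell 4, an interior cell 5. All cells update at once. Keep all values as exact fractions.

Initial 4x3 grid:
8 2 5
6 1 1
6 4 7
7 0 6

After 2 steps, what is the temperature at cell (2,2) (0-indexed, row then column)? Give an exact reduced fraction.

Answer: 239/60

Derivation:
Step 1: cell (2,2) = 9/2
Step 2: cell (2,2) = 239/60
Full grid after step 2:
  175/36 37/10 61/18
  287/60 383/100 101/30
  71/15 209/50 239/60
  43/9 991/240 157/36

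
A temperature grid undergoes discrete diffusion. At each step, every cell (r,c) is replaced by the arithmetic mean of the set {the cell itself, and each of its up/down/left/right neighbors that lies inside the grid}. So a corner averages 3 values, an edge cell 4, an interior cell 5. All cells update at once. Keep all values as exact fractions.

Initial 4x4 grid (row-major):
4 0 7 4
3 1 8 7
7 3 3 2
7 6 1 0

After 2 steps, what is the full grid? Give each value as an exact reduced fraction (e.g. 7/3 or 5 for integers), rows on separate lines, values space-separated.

Answer: 109/36 157/48 379/80 16/3
169/48 379/100 108/25 389/80
233/48 393/100 181/50 253/80
191/36 209/48 223/80 13/6

Derivation:
After step 1:
  7/3 3 19/4 6
  15/4 3 26/5 21/4
  5 4 17/5 3
  20/3 17/4 5/2 1
After step 2:
  109/36 157/48 379/80 16/3
  169/48 379/100 108/25 389/80
  233/48 393/100 181/50 253/80
  191/36 209/48 223/80 13/6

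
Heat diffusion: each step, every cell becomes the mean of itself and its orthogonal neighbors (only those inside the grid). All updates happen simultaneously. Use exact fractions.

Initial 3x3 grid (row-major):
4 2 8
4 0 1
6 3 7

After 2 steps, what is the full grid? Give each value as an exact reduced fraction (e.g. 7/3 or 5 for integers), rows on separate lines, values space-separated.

Answer: 31/9 25/8 67/18
79/24 17/5 10/3
71/18 7/2 35/9

Derivation:
After step 1:
  10/3 7/2 11/3
  7/2 2 4
  13/3 4 11/3
After step 2:
  31/9 25/8 67/18
  79/24 17/5 10/3
  71/18 7/2 35/9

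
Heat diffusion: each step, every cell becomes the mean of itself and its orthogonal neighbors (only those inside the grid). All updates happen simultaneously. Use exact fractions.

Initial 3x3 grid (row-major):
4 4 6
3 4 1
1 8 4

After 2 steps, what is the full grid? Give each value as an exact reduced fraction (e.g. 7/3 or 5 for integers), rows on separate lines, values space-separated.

After step 1:
  11/3 9/2 11/3
  3 4 15/4
  4 17/4 13/3
After step 2:
  67/18 95/24 143/36
  11/3 39/10 63/16
  15/4 199/48 37/9

Answer: 67/18 95/24 143/36
11/3 39/10 63/16
15/4 199/48 37/9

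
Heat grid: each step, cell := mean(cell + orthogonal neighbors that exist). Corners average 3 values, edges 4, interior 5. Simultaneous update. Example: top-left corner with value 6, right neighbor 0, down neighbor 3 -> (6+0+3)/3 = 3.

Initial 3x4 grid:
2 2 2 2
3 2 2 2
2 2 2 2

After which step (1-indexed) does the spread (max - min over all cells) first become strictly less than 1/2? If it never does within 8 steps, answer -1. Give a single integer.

Step 1: max=7/3, min=2, spread=1/3
  -> spread < 1/2 first at step 1
Step 2: max=547/240, min=2, spread=67/240
Step 3: max=4757/2160, min=2, spread=437/2160
Step 4: max=1885531/864000, min=2009/1000, spread=29951/172800
Step 5: max=16767821/7776000, min=6829/3375, spread=206761/1555200
Step 6: max=6676995571/3110400000, min=10965671/5400000, spread=14430763/124416000
Step 7: max=398355741689/186624000000, min=881652727/432000000, spread=139854109/1492992000
Step 8: max=23817351890251/11197440000000, min=79611228977/38880000000, spread=7114543559/89579520000

Answer: 1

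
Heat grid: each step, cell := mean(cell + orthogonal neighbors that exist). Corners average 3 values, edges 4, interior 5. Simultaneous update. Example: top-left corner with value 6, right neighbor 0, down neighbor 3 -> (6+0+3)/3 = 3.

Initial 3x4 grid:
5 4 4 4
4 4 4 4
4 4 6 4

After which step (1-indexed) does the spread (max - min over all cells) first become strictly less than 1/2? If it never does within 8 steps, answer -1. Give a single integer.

Step 1: max=14/3, min=4, spread=2/3
Step 2: max=271/60, min=4, spread=31/60
Step 3: max=2371/540, min=9893/2400, spread=5803/21600
  -> spread < 1/2 first at step 3
Step 4: max=467909/108000, min=89813/21600, spread=4711/27000
Step 5: max=4179479/972000, min=9050497/2160000, spread=2135107/19440000
Step 6: max=415904261/97200000, min=818001497/194400000, spread=552281/7776000
Step 7: max=7465831357/1749600000, min=118053150437/27993600000, spread=56006051/1119744000
Step 8: max=744984024133/174960000000, min=2954912288657/699840000000, spread=200190463/5598720000

Answer: 3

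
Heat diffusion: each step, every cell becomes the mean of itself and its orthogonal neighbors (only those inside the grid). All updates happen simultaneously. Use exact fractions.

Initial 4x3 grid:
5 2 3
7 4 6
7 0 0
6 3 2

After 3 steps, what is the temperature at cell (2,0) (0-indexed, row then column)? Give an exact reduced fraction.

Step 1: cell (2,0) = 5
Step 2: cell (2,0) = 1133/240
Step 3: cell (2,0) = 30881/7200
Full grid after step 3:
  9613/2160 28511/7200 7603/2160
  32371/7200 11389/3000 23221/7200
  30881/7200 6951/2000 19831/7200
  4399/1080 5163/1600 1387/540

Answer: 30881/7200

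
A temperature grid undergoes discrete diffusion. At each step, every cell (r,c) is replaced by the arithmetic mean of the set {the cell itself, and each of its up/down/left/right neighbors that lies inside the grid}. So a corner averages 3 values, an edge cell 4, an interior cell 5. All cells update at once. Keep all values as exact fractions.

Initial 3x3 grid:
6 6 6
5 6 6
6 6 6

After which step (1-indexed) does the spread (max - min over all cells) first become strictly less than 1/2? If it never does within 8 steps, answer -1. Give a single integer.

Step 1: max=6, min=17/3, spread=1/3
  -> spread < 1/2 first at step 1
Step 2: max=6, min=1373/240, spread=67/240
Step 3: max=1193/200, min=12523/2160, spread=1807/10800
Step 4: max=32039/5400, min=5026037/864000, spread=33401/288000
Step 5: max=3196609/540000, min=45426067/7776000, spread=3025513/38880000
Step 6: max=170044051/28800000, min=18197473133/3110400000, spread=53531/995328
Step 7: max=45864883949/7776000000, min=1093711074151/186624000000, spread=450953/11943936
Step 8: max=5497711389481/933120000000, min=65675736439397/11197440000000, spread=3799043/143327232

Answer: 1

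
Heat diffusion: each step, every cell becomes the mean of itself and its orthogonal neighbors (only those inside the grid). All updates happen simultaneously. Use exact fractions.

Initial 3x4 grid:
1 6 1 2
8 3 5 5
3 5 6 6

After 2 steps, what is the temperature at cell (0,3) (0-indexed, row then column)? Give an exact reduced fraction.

Answer: 32/9

Derivation:
Step 1: cell (0,3) = 8/3
Step 2: cell (0,3) = 32/9
Full grid after step 2:
  23/6 333/80 155/48 32/9
  1169/240 403/100 229/50 101/24
  40/9 1229/240 233/48 47/9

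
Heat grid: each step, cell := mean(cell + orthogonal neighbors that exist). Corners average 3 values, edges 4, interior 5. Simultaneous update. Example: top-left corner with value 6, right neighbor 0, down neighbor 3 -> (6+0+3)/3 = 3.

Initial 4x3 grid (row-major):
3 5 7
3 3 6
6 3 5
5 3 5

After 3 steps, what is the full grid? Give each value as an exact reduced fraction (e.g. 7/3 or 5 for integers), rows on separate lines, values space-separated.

Answer: 895/216 6503/1440 355/72
184/45 527/120 287/60
1493/360 43/10 1633/360
229/54 1027/240 475/108

Derivation:
After step 1:
  11/3 9/2 6
  15/4 4 21/4
  17/4 4 19/4
  14/3 4 13/3
After step 2:
  143/36 109/24 21/4
  47/12 43/10 5
  25/6 21/5 55/12
  155/36 17/4 157/36
After step 3:
  895/216 6503/1440 355/72
  184/45 527/120 287/60
  1493/360 43/10 1633/360
  229/54 1027/240 475/108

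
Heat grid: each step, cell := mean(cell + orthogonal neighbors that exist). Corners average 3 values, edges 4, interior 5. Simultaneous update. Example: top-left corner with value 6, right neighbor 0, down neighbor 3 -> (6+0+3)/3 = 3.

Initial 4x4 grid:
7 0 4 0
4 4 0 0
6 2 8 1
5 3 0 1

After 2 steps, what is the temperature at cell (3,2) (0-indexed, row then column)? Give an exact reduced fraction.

Step 1: cell (3,2) = 3
Step 2: cell (3,2) = 251/120
Full grid after step 2:
  38/9 125/48 557/240 31/36
  91/24 94/25 173/100 437/240
  563/120 311/100 31/10 337/240
  137/36 443/120 251/120 37/18

Answer: 251/120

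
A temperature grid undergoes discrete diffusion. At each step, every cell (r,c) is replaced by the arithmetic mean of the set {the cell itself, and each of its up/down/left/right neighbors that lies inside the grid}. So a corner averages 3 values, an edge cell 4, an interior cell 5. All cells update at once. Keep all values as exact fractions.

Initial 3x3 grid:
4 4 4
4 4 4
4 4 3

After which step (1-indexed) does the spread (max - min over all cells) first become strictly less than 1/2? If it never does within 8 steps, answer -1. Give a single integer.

Answer: 1

Derivation:
Step 1: max=4, min=11/3, spread=1/3
  -> spread < 1/2 first at step 1
Step 2: max=4, min=67/18, spread=5/18
Step 3: max=4, min=823/216, spread=41/216
Step 4: max=1429/360, min=49709/12960, spread=347/2592
Step 5: max=14243/3600, min=3003463/777600, spread=2921/31104
Step 6: max=1702517/432000, min=180795461/46656000, spread=24611/373248
Step 7: max=38223259/9720000, min=10878717967/2799360000, spread=207329/4478976
Step 8: max=2034798401/518400000, min=653816447549/167961600000, spread=1746635/53747712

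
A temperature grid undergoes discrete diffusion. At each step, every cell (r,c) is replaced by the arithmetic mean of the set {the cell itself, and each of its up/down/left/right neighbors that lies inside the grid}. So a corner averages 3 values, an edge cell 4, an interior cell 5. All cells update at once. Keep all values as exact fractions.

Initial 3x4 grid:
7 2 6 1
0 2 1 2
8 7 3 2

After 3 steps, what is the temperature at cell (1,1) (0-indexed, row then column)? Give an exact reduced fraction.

Step 1: cell (1,1) = 12/5
Step 2: cell (1,1) = 187/50
Step 3: cell (1,1) = 6737/2000
Full grid after step 3:
  158/45 8249/2400 6599/2400 1891/720
  19183/4800 6737/2000 9073/3000 17267/7200
  493/120 9449/2400 21797/7200 5843/2160

Answer: 6737/2000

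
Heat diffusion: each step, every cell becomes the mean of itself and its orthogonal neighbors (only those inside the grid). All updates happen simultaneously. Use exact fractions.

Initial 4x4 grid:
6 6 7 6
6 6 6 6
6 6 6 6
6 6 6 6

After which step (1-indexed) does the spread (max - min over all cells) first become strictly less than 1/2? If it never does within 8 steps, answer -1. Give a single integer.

Answer: 1

Derivation:
Step 1: max=19/3, min=6, spread=1/3
  -> spread < 1/2 first at step 1
Step 2: max=751/120, min=6, spread=31/120
Step 3: max=6691/1080, min=6, spread=211/1080
Step 4: max=664843/108000, min=6, spread=16843/108000
Step 5: max=5970643/972000, min=54079/9000, spread=130111/972000
Step 6: max=178602367/29160000, min=3247159/540000, spread=3255781/29160000
Step 7: max=5349153691/874800000, min=3251107/540000, spread=82360351/874800000
Step 8: max=160215316891/26244000000, min=585706441/97200000, spread=2074577821/26244000000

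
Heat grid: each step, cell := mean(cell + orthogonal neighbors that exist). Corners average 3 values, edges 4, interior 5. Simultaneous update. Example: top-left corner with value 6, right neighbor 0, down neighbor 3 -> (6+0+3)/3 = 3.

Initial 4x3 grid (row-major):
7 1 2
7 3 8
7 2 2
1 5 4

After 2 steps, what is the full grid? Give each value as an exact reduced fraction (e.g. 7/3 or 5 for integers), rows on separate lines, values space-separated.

Answer: 19/4 967/240 32/9
389/80 21/5 937/240
1103/240 77/20 913/240
139/36 37/10 32/9

Derivation:
After step 1:
  5 13/4 11/3
  6 21/5 15/4
  17/4 19/5 4
  13/3 3 11/3
After step 2:
  19/4 967/240 32/9
  389/80 21/5 937/240
  1103/240 77/20 913/240
  139/36 37/10 32/9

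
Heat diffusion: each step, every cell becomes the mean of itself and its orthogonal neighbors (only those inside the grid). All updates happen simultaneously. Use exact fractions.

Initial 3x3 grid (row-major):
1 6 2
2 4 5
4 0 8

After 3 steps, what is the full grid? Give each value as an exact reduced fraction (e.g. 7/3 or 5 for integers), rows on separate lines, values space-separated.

Answer: 557/180 51253/14400 1063/270
14801/4800 21061/6000 58703/14400
731/240 12907/3600 8639/2160

Derivation:
After step 1:
  3 13/4 13/3
  11/4 17/5 19/4
  2 4 13/3
After step 2:
  3 839/240 37/9
  223/80 363/100 1009/240
  35/12 103/30 157/36
After step 3:
  557/180 51253/14400 1063/270
  14801/4800 21061/6000 58703/14400
  731/240 12907/3600 8639/2160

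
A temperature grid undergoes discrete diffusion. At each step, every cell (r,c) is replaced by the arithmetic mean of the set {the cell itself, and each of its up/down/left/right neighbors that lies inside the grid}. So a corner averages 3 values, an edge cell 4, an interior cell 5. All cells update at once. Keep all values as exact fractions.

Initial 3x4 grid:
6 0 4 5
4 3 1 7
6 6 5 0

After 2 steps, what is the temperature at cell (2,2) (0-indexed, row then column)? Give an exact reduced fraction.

Answer: 4

Derivation:
Step 1: cell (2,2) = 3
Step 2: cell (2,2) = 4
Full grid after step 2:
  34/9 713/240 181/48 133/36
  973/240 99/25 311/100 199/48
  181/36 121/30 4 41/12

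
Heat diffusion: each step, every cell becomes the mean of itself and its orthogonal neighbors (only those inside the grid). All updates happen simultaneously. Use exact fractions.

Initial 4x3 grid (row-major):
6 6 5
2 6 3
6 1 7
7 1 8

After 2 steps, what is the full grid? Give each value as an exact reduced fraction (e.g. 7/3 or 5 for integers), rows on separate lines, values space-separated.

After step 1:
  14/3 23/4 14/3
  5 18/5 21/4
  4 21/5 19/4
  14/3 17/4 16/3
After step 2:
  185/36 1121/240 47/9
  259/60 119/25 137/30
  67/15 104/25 293/60
  155/36 369/80 43/9

Answer: 185/36 1121/240 47/9
259/60 119/25 137/30
67/15 104/25 293/60
155/36 369/80 43/9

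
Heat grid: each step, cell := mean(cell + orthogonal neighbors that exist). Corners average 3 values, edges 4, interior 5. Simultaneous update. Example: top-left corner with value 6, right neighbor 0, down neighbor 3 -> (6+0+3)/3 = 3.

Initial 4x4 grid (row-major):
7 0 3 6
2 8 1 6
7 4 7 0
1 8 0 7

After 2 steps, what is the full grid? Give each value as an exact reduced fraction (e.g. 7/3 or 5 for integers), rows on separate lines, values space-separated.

Answer: 9/2 13/4 17/4 43/12
31/8 253/50 323/100 73/16
649/120 379/100 247/50 779/240
145/36 1253/240 809/240 77/18

Derivation:
After step 1:
  3 9/2 5/2 5
  6 3 5 13/4
  7/2 34/5 12/5 5
  16/3 13/4 11/2 7/3
After step 2:
  9/2 13/4 17/4 43/12
  31/8 253/50 323/100 73/16
  649/120 379/100 247/50 779/240
  145/36 1253/240 809/240 77/18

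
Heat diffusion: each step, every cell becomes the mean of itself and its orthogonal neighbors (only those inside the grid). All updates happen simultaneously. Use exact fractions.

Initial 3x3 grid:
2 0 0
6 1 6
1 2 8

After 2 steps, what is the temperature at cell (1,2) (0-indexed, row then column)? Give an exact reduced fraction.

Answer: 169/48

Derivation:
Step 1: cell (1,2) = 15/4
Step 2: cell (1,2) = 169/48
Full grid after step 2:
  71/36 101/48 13/6
  67/24 13/5 169/48
  17/6 43/12 145/36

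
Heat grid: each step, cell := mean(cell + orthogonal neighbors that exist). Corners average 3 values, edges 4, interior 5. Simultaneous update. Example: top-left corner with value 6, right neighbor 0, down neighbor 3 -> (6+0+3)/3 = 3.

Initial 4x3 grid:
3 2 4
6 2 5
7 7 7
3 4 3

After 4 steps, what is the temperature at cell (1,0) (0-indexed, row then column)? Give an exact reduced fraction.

Step 1: cell (1,0) = 9/2
Step 2: cell (1,0) = 1099/240
Step 3: cell (1,0) = 31693/7200
Step 4: cell (1,0) = 954031/216000
Full grid after step 4:
  524891/129600 3475709/864000 522641/129600
  954031/216000 1572061/360000 474203/108000
  1028731/216000 1719811/360000 510803/108000
  634241/129600 4207259/864000 629891/129600

Answer: 954031/216000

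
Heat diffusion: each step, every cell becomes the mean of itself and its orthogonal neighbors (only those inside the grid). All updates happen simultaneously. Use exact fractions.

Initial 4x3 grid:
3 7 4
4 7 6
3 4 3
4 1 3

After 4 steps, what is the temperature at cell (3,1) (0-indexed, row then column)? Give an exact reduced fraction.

Answer: 13521/4000

Derivation:
Step 1: cell (3,1) = 3
Step 2: cell (3,1) = 29/10
Step 3: cell (3,1) = 657/200
Step 4: cell (3,1) = 13521/4000
Full grid after step 4:
  616739/129600 4283711/864000 645839/129600
  120203/27000 1630369/360000 31457/6750
  205231/54000 58781/15000 212231/54000
  55633/16200 13521/4000 113491/32400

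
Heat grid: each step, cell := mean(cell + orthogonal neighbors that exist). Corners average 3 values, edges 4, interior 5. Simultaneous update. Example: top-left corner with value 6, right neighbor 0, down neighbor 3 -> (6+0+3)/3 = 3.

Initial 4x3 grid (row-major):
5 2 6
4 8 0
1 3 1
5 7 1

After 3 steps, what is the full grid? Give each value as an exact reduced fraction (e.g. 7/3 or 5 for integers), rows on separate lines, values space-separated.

After step 1:
  11/3 21/4 8/3
  9/2 17/5 15/4
  13/4 4 5/4
  13/3 4 3
After step 2:
  161/36 899/240 35/9
  889/240 209/50 83/30
  193/48 159/50 3
  139/36 23/6 11/4
After step 3:
  1073/270 58633/14400 7489/2160
  29479/7200 5273/1500 3113/900
  26579/7200 21857/6000 3509/1200
  1687/432 6131/1800 115/36

Answer: 1073/270 58633/14400 7489/2160
29479/7200 5273/1500 3113/900
26579/7200 21857/6000 3509/1200
1687/432 6131/1800 115/36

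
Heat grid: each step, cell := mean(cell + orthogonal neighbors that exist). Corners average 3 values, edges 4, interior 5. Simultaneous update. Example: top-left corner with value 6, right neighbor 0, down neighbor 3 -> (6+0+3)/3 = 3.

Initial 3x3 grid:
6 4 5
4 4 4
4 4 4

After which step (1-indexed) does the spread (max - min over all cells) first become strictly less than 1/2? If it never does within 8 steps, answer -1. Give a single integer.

Answer: 3

Derivation:
Step 1: max=19/4, min=4, spread=3/4
Step 2: max=167/36, min=4, spread=23/36
Step 3: max=1925/432, min=587/144, spread=41/108
  -> spread < 1/2 first at step 3
Step 4: max=114571/25920, min=9961/2400, spread=34961/129600
Step 5: max=6786197/1555200, min=2164699/518400, spread=2921/15552
Step 6: max=405078859/93312000, min=130924453/31104000, spread=24611/186624
Step 7: max=24176351573/5598720000, min=292074433/69120000, spread=207329/2239488
Step 8: max=1446388680331/335923200000, min=474851914277/111974400000, spread=1746635/26873856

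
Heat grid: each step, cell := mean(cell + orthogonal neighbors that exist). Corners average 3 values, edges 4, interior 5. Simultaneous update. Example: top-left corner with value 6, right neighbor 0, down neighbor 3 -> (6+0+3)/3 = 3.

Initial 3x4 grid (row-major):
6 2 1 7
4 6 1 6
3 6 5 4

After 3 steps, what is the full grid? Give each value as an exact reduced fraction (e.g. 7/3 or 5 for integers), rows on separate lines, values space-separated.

Answer: 319/80 4711/1200 13553/3600 2197/540
62287/14400 24083/6000 3101/750 30121/7200
9503/2160 15883/3600 5101/1200 1613/360

Derivation:
After step 1:
  4 15/4 11/4 14/3
  19/4 19/5 19/5 9/2
  13/3 5 4 5
After step 2:
  25/6 143/40 449/120 143/36
  1013/240 211/50 377/100 539/120
  169/36 257/60 89/20 9/2
After step 3:
  319/80 4711/1200 13553/3600 2197/540
  62287/14400 24083/6000 3101/750 30121/7200
  9503/2160 15883/3600 5101/1200 1613/360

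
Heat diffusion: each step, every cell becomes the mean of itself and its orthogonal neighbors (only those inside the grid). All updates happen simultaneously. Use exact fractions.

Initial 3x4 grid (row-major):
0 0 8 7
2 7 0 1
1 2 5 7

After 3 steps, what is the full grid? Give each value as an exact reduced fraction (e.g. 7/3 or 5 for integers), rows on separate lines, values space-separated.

Answer: 599/270 1399/450 13147/3600 9317/2160
17969/7200 16667/6000 11621/3000 57683/14400
5167/2160 22759/7200 25319/7200 1099/270

Derivation:
After step 1:
  2/3 15/4 15/4 16/3
  5/2 11/5 21/5 15/4
  5/3 15/4 7/2 13/3
After step 2:
  83/36 311/120 511/120 77/18
  211/120 82/25 87/25 1057/240
  95/36 667/240 947/240 139/36
After step 3:
  599/270 1399/450 13147/3600 9317/2160
  17969/7200 16667/6000 11621/3000 57683/14400
  5167/2160 22759/7200 25319/7200 1099/270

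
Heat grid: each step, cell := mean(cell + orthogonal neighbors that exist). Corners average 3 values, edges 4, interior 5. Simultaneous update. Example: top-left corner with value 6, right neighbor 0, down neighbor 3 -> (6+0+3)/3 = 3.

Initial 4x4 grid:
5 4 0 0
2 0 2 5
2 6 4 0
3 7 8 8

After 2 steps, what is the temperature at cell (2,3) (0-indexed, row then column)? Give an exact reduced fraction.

Step 1: cell (2,3) = 17/4
Step 2: cell (2,3) = 23/6
Full grid after step 2:
  49/18 613/240 457/240 59/36
  359/120 133/50 49/20 37/15
  133/40 397/100 21/5 23/6
  53/12 411/80 265/48 49/9

Answer: 23/6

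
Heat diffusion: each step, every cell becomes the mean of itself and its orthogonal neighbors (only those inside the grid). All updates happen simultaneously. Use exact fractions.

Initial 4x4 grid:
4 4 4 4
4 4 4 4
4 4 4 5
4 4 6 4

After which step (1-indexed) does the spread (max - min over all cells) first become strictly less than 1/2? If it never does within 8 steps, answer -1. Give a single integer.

Step 1: max=5, min=4, spread=1
Step 2: max=93/20, min=4, spread=13/20
Step 3: max=1651/360, min=4, spread=211/360
Step 4: max=48241/10800, min=4, spread=5041/10800
  -> spread < 1/2 first at step 4
Step 5: max=1434643/324000, min=12079/3000, spread=130111/324000
Step 6: max=42522367/9720000, min=727159/180000, spread=3255781/9720000
Step 7: max=1266753691/291600000, min=731107/180000, spread=82360351/291600000
Step 8: max=37743316891/8748000000, min=132106441/32400000, spread=2074577821/8748000000

Answer: 4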